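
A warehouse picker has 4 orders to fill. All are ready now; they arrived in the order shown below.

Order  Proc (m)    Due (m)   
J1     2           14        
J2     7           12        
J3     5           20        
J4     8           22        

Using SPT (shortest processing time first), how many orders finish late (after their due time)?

1

SPT (increasing processing time): J1 J3 J2 J4.
J1: 0→2, due 14, tardiness 0
J3: 2→7, due 20, tardiness 0
J2: 7→14, due 12, tardiness 2
J4: 14→22, due 22, tardiness 0
Late orders: 1.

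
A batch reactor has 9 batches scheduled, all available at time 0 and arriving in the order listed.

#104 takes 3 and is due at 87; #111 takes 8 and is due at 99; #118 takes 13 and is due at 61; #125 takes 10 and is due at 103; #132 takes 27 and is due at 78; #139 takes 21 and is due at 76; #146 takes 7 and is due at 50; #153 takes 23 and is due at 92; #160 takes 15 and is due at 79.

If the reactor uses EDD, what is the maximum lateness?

24

EDD (increasing due date): #146 #118 #139 #132 #160 #104 #153 #111 #125.
#146: 0→7, due 50, lateness -43
#118: 7→20, due 61, lateness -41
#139: 20→41, due 76, lateness -35
#132: 41→68, due 78, lateness -10
#160: 68→83, due 79, lateness 4
#104: 83→86, due 87, lateness -1
#153: 86→109, due 92, lateness 17
#111: 109→117, due 99, lateness 18
#125: 117→127, due 103, lateness 24
Maximum = 24.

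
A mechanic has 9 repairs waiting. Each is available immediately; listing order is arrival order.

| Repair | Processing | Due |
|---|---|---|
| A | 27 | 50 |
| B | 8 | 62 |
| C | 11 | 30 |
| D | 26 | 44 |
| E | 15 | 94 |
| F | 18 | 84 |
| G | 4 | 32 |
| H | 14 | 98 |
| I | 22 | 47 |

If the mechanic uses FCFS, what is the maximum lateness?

FIFO (arrival order): A B C D E F G H I.
A: 0→27, due 50, lateness -23
B: 27→35, due 62, lateness -27
C: 35→46, due 30, lateness 16
D: 46→72, due 44, lateness 28
E: 72→87, due 94, lateness -7
F: 87→105, due 84, lateness 21
G: 105→109, due 32, lateness 77
H: 109→123, due 98, lateness 25
I: 123→145, due 47, lateness 98
Maximum = 98.

98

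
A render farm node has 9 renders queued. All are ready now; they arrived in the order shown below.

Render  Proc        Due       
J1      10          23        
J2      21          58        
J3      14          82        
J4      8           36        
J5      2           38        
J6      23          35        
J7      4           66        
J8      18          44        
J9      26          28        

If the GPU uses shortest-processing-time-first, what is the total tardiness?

SPT (increasing processing time): J5 J7 J4 J1 J3 J8 J2 J6 J9.
J5: 0→2, due 38, tardiness 0
J7: 2→6, due 66, tardiness 0
J4: 6→14, due 36, tardiness 0
J1: 14→24, due 23, tardiness 1
J3: 24→38, due 82, tardiness 0
J8: 38→56, due 44, tardiness 12
J2: 56→77, due 58, tardiness 19
J6: 77→100, due 35, tardiness 65
J9: 100→126, due 28, tardiness 98
Sum = 0+0+0+1+0+12+19+65+98 = 195.

195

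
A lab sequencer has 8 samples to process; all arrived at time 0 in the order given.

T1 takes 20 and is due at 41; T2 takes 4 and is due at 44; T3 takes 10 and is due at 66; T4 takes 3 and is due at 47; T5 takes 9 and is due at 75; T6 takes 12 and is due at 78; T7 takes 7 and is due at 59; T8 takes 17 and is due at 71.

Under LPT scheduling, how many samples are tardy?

LPT (decreasing processing time): T1 T8 T6 T3 T5 T7 T2 T4.
T1: 0→20, due 41, tardiness 0
T8: 20→37, due 71, tardiness 0
T6: 37→49, due 78, tardiness 0
T3: 49→59, due 66, tardiness 0
T5: 59→68, due 75, tardiness 0
T7: 68→75, due 59, tardiness 16
T2: 75→79, due 44, tardiness 35
T4: 79→82, due 47, tardiness 35
Late samples: 3.

3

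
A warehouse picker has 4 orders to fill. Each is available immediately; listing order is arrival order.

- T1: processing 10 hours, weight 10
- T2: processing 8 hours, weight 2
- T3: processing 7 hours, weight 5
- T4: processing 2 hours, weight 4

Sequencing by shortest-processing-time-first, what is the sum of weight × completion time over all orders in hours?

357

SPT (increasing processing time): T4 T3 T2 T1.
T4: finishes 2, weight 4, w·C = 8
T3: finishes 9, weight 5, w·C = 45
T2: finishes 17, weight 2, w·C = 34
T1: finishes 27, weight 10, w·C = 270
Sum = 8+45+34+270 = 357.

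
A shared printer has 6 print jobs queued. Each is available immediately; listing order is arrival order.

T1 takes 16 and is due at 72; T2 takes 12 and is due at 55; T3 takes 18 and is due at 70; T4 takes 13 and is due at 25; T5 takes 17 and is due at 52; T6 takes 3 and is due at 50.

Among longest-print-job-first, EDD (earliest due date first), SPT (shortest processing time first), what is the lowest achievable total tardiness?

7

LPT (decreasing processing time): T3 T5 T1 T4 T2 T6.
T3: 0→18, due 70, tardiness 0
T5: 18→35, due 52, tardiness 0
T1: 35→51, due 72, tardiness 0
T4: 51→64, due 25, tardiness 39
T2: 64→76, due 55, tardiness 21
T6: 76→79, due 50, tardiness 29
Sum = 0+0+0+39+21+29 = 89.
EDD (increasing due date): T4 T6 T5 T2 T3 T1.
T4: 0→13, due 25, tardiness 0
T6: 13→16, due 50, tardiness 0
T5: 16→33, due 52, tardiness 0
T2: 33→45, due 55, tardiness 0
T3: 45→63, due 70, tardiness 0
T1: 63→79, due 72, tardiness 7
Sum = 0+0+0+0+0+7 = 7.
SPT (increasing processing time): T6 T2 T4 T1 T5 T3.
T6: 0→3, due 50, tardiness 0
T2: 3→15, due 55, tardiness 0
T4: 15→28, due 25, tardiness 3
T1: 28→44, due 72, tardiness 0
T5: 44→61, due 52, tardiness 9
T3: 61→79, due 70, tardiness 9
Sum = 0+0+3+0+9+9 = 21.
LPT 89, EDD 7, SPT 21 → minimum 7.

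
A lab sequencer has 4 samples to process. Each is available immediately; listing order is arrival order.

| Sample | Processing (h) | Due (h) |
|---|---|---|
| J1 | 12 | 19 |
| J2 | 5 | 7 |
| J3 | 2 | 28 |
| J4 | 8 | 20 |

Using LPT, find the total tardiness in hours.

LPT (decreasing processing time): J1 J4 J2 J3.
J1: 0→12, due 19, tardiness 0
J4: 12→20, due 20, tardiness 0
J2: 20→25, due 7, tardiness 18
J3: 25→27, due 28, tardiness 0
Sum = 0+0+18+0 = 18.

18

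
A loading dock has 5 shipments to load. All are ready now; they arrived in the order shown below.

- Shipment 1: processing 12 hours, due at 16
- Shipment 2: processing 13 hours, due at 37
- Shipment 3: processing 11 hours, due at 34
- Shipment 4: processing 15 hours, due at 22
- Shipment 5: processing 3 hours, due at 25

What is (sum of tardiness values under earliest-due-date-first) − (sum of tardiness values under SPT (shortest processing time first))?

EDD (increasing due date): Shipment 1 Shipment 4 Shipment 5 Shipment 3 Shipment 2.
Shipment 1: 0→12, due 16, tardiness 0
Shipment 4: 12→27, due 22, tardiness 5
Shipment 5: 27→30, due 25, tardiness 5
Shipment 3: 30→41, due 34, tardiness 7
Shipment 2: 41→54, due 37, tardiness 17
Sum = 0+5+5+7+17 = 34.
SPT (increasing processing time): Shipment 5 Shipment 3 Shipment 1 Shipment 2 Shipment 4.
Shipment 5: 0→3, due 25, tardiness 0
Shipment 3: 3→14, due 34, tardiness 0
Shipment 1: 14→26, due 16, tardiness 10
Shipment 2: 26→39, due 37, tardiness 2
Shipment 4: 39→54, due 22, tardiness 32
Sum = 0+0+10+2+32 = 44.
Difference = 34 − 44 = -10.

-10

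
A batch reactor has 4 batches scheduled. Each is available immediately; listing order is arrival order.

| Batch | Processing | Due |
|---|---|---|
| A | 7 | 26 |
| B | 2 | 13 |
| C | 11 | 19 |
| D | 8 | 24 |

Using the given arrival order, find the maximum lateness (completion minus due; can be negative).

4

FIFO (arrival order): A B C D.
A: 0→7, due 26, lateness -19
B: 7→9, due 13, lateness -4
C: 9→20, due 19, lateness 1
D: 20→28, due 24, lateness 4
Maximum = 4.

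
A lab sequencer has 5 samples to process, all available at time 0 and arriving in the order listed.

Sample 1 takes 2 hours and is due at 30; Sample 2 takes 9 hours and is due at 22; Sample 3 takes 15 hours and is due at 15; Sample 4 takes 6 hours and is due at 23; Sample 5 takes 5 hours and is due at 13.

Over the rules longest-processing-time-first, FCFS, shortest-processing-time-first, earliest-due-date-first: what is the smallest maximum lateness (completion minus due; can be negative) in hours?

LPT (decreasing processing time): Sample 3 Sample 2 Sample 4 Sample 5 Sample 1.
Sample 3: 0→15, due 15, lateness 0
Sample 2: 15→24, due 22, lateness 2
Sample 4: 24→30, due 23, lateness 7
Sample 5: 30→35, due 13, lateness 22
Sample 1: 35→37, due 30, lateness 7
Maximum = 22.
FIFO (arrival order): Sample 1 Sample 2 Sample 3 Sample 4 Sample 5.
Sample 1: 0→2, due 30, lateness -28
Sample 2: 2→11, due 22, lateness -11
Sample 3: 11→26, due 15, lateness 11
Sample 4: 26→32, due 23, lateness 9
Sample 5: 32→37, due 13, lateness 24
Maximum = 24.
SPT (increasing processing time): Sample 1 Sample 5 Sample 4 Sample 2 Sample 3.
Sample 1: 0→2, due 30, lateness -28
Sample 5: 2→7, due 13, lateness -6
Sample 4: 7→13, due 23, lateness -10
Sample 2: 13→22, due 22, lateness 0
Sample 3: 22→37, due 15, lateness 22
Maximum = 22.
EDD (increasing due date): Sample 5 Sample 3 Sample 2 Sample 4 Sample 1.
Sample 5: 0→5, due 13, lateness -8
Sample 3: 5→20, due 15, lateness 5
Sample 2: 20→29, due 22, lateness 7
Sample 4: 29→35, due 23, lateness 12
Sample 1: 35→37, due 30, lateness 7
Maximum = 12.
LPT 22, FIFO 24, SPT 22, EDD 12 → minimum 12.

12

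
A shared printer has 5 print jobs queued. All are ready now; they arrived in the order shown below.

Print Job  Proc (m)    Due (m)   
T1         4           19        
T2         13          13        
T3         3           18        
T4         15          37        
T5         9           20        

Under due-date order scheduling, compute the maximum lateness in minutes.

9

EDD (increasing due date): T2 T3 T1 T5 T4.
T2: 0→13, due 13, lateness 0
T3: 13→16, due 18, lateness -2
T1: 16→20, due 19, lateness 1
T5: 20→29, due 20, lateness 9
T4: 29→44, due 37, lateness 7
Maximum = 9.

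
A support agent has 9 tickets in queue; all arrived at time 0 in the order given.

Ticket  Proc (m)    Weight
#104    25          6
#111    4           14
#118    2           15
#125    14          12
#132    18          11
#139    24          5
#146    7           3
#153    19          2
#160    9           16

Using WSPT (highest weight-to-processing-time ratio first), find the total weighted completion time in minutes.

2614

WSPT (decreasing weight/processing-time ratio): #118 #111 #160 #125 #132 #146 #104 #139 #153.
#118: finishes 2, weight 15, w·C = 30
#111: finishes 6, weight 14, w·C = 84
#160: finishes 15, weight 16, w·C = 240
#125: finishes 29, weight 12, w·C = 348
#132: finishes 47, weight 11, w·C = 517
#146: finishes 54, weight 3, w·C = 162
#104: finishes 79, weight 6, w·C = 474
#139: finishes 103, weight 5, w·C = 515
#153: finishes 122, weight 2, w·C = 244
Sum = 30+84+240+348+517+162+474+515+244 = 2614.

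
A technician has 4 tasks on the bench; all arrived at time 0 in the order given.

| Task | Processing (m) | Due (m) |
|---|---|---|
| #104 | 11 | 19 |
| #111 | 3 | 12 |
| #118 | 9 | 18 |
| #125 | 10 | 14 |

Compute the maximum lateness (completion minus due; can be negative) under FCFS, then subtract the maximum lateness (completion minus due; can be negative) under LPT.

FIFO (arrival order): #104 #111 #118 #125.
#104: 0→11, due 19, lateness -8
#111: 11→14, due 12, lateness 2
#118: 14→23, due 18, lateness 5
#125: 23→33, due 14, lateness 19
Maximum = 19.
LPT (decreasing processing time): #104 #125 #118 #111.
#104: 0→11, due 19, lateness -8
#125: 11→21, due 14, lateness 7
#118: 21→30, due 18, lateness 12
#111: 30→33, due 12, lateness 21
Maximum = 21.
Difference = 19 − 21 = -2.

-2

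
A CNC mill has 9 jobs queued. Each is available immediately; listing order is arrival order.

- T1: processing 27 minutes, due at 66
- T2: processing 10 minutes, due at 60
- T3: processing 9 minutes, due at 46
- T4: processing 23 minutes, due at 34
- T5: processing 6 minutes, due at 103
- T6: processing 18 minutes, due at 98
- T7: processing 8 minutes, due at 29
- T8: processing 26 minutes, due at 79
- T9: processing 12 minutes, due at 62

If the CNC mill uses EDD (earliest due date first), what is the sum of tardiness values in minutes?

130

EDD (increasing due date): T7 T4 T3 T2 T9 T1 T8 T6 T5.
T7: 0→8, due 29, tardiness 0
T4: 8→31, due 34, tardiness 0
T3: 31→40, due 46, tardiness 0
T2: 40→50, due 60, tardiness 0
T9: 50→62, due 62, tardiness 0
T1: 62→89, due 66, tardiness 23
T8: 89→115, due 79, tardiness 36
T6: 115→133, due 98, tardiness 35
T5: 133→139, due 103, tardiness 36
Sum = 0+0+0+0+0+23+36+35+36 = 130.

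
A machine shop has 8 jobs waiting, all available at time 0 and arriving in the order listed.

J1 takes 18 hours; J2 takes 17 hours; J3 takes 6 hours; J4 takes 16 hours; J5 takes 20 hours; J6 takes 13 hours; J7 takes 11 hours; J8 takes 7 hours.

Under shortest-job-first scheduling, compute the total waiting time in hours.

291

SPT (increasing processing time): J3 J8 J7 J6 J4 J2 J1 J5.
J3: waits 0, runs 0→6
J8: waits 6, runs 6→13
J7: waits 13, runs 13→24
J6: waits 24, runs 24→37
J4: waits 37, runs 37→53
J2: waits 53, runs 53→70
J1: waits 70, runs 70→88
J5: waits 88, runs 88→108
Sum = 0+6+13+24+37+53+70+88 = 291.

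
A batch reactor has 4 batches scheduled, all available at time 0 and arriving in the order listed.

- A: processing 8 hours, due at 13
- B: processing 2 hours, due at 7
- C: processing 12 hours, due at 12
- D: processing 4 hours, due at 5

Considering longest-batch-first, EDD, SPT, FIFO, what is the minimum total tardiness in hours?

16

LPT (decreasing processing time): C A D B.
C: 0→12, due 12, tardiness 0
A: 12→20, due 13, tardiness 7
D: 20→24, due 5, tardiness 19
B: 24→26, due 7, tardiness 19
Sum = 0+7+19+19 = 45.
EDD (increasing due date): D B C A.
D: 0→4, due 5, tardiness 0
B: 4→6, due 7, tardiness 0
C: 6→18, due 12, tardiness 6
A: 18→26, due 13, tardiness 13
Sum = 0+0+6+13 = 19.
SPT (increasing processing time): B D A C.
B: 0→2, due 7, tardiness 0
D: 2→6, due 5, tardiness 1
A: 6→14, due 13, tardiness 1
C: 14→26, due 12, tardiness 14
Sum = 0+1+1+14 = 16.
FIFO (arrival order): A B C D.
A: 0→8, due 13, tardiness 0
B: 8→10, due 7, tardiness 3
C: 10→22, due 12, tardiness 10
D: 22→26, due 5, tardiness 21
Sum = 0+3+10+21 = 34.
LPT 45, EDD 19, SPT 16, FIFO 34 → minimum 16.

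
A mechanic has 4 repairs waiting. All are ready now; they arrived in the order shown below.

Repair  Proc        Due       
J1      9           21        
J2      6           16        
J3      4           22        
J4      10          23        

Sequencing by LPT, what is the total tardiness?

16

LPT (decreasing processing time): J4 J1 J2 J3.
J4: 0→10, due 23, tardiness 0
J1: 10→19, due 21, tardiness 0
J2: 19→25, due 16, tardiness 9
J3: 25→29, due 22, tardiness 7
Sum = 0+0+9+7 = 16.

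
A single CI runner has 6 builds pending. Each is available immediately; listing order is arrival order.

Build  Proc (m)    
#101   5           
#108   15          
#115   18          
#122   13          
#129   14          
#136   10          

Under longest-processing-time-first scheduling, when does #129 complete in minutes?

47

LPT (decreasing processing time): #115 #108 #129 #122 #136 #101.
#115: 0→18
#108: 18→33
#129: 33→47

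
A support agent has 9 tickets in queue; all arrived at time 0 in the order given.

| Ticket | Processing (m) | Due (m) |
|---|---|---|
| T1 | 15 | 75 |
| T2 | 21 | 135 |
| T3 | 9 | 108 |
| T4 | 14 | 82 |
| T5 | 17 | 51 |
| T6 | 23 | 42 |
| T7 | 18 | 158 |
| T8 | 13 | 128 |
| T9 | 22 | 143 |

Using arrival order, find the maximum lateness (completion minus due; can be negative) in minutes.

FIFO (arrival order): T1 T2 T3 T4 T5 T6 T7 T8 T9.
T1: 0→15, due 75, lateness -60
T2: 15→36, due 135, lateness -99
T3: 36→45, due 108, lateness -63
T4: 45→59, due 82, lateness -23
T5: 59→76, due 51, lateness 25
T6: 76→99, due 42, lateness 57
T7: 99→117, due 158, lateness -41
T8: 117→130, due 128, lateness 2
T9: 130→152, due 143, lateness 9
Maximum = 57.

57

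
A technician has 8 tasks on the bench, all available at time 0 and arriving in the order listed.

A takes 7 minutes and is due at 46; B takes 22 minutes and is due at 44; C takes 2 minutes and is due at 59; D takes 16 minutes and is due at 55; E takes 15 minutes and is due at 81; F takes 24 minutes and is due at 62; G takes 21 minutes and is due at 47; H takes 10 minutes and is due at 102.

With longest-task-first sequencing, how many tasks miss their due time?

7

LPT (decreasing processing time): F B G D E H A C.
F: 0→24, due 62, tardiness 0
B: 24→46, due 44, tardiness 2
G: 46→67, due 47, tardiness 20
D: 67→83, due 55, tardiness 28
E: 83→98, due 81, tardiness 17
H: 98→108, due 102, tardiness 6
A: 108→115, due 46, tardiness 69
C: 115→117, due 59, tardiness 58
Late tasks: 7.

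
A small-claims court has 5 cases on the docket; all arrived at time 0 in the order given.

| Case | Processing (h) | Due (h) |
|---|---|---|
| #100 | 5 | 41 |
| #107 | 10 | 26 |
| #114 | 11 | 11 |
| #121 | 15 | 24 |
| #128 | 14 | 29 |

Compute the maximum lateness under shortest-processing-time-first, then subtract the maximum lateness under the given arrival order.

5

SPT (increasing processing time): #100 #107 #114 #128 #121.
#100: 0→5, due 41, lateness -36
#107: 5→15, due 26, lateness -11
#114: 15→26, due 11, lateness 15
#128: 26→40, due 29, lateness 11
#121: 40→55, due 24, lateness 31
Maximum = 31.
FIFO (arrival order): #100 #107 #114 #121 #128.
#100: 0→5, due 41, lateness -36
#107: 5→15, due 26, lateness -11
#114: 15→26, due 11, lateness 15
#121: 26→41, due 24, lateness 17
#128: 41→55, due 29, lateness 26
Maximum = 26.
Difference = 31 − 26 = 5.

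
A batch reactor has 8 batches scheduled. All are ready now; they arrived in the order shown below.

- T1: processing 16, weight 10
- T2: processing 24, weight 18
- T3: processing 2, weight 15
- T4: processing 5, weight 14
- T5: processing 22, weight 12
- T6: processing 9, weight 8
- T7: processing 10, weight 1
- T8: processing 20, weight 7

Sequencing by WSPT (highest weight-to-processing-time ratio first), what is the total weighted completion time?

WSPT (decreasing weight/processing-time ratio): T3 T4 T6 T2 T1 T5 T8 T7.
T3: finishes 2, weight 15, w·C = 30
T4: finishes 7, weight 14, w·C = 98
T6: finishes 16, weight 8, w·C = 128
T2: finishes 40, weight 18, w·C = 720
T1: finishes 56, weight 10, w·C = 560
T5: finishes 78, weight 12, w·C = 936
T8: finishes 98, weight 7, w·C = 686
T7: finishes 108, weight 1, w·C = 108
Sum = 30+98+128+720+560+936+686+108 = 3266.

3266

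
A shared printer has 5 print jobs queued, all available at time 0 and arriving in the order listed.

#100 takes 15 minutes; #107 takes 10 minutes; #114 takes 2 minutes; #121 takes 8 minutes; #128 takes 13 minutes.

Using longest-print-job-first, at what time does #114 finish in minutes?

LPT (decreasing processing time): #100 #128 #107 #121 #114.
#100: 0→15
#128: 15→28
#107: 28→38
#121: 38→46
#114: 46→48

48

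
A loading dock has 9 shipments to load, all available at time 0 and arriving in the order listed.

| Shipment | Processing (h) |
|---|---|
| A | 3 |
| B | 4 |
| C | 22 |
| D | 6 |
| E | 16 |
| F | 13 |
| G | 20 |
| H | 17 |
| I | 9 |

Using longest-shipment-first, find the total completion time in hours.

LPT (decreasing processing time): C G H E F I D B A.
C: 0→22
G: 22→42
H: 42→59
E: 59→75
F: 75→88
I: 88→97
D: 97→103
B: 103→107
A: 107→110
Sum = 22+42+59+75+88+97+103+107+110 = 703.

703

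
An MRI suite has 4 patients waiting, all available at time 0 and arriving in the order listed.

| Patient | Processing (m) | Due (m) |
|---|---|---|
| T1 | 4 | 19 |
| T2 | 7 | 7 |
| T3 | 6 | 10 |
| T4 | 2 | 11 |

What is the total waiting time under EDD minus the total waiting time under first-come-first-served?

3

EDD (increasing due date): T2 T3 T4 T1.
T2: waits 0, runs 0→7
T3: waits 7, runs 7→13
T4: waits 13, runs 13→15
T1: waits 15, runs 15→19
Sum = 0+7+13+15 = 35.
FIFO (arrival order): T1 T2 T3 T4.
T1: waits 0, runs 0→4
T2: waits 4, runs 4→11
T3: waits 11, runs 11→17
T4: waits 17, runs 17→19
Sum = 0+4+11+17 = 32.
Difference = 35 − 32 = 3.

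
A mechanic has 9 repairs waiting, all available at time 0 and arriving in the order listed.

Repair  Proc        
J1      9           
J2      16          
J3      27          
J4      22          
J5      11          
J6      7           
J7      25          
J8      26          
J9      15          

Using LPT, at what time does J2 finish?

116

LPT (decreasing processing time): J3 J8 J7 J4 J2 J9 J5 J1 J6.
J3: 0→27
J8: 27→53
J7: 53→78
J4: 78→100
J2: 100→116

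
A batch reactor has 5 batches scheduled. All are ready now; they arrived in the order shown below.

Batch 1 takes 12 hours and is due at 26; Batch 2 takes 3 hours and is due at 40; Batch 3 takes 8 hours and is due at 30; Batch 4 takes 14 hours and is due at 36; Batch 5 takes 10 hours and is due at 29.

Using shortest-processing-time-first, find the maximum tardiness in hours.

SPT (increasing processing time): Batch 2 Batch 3 Batch 5 Batch 1 Batch 4.
Batch 2: 0→3, due 40, tardiness 0
Batch 3: 3→11, due 30, tardiness 0
Batch 5: 11→21, due 29, tardiness 0
Batch 1: 21→33, due 26, tardiness 7
Batch 4: 33→47, due 36, tardiness 11
Maximum = 11.

11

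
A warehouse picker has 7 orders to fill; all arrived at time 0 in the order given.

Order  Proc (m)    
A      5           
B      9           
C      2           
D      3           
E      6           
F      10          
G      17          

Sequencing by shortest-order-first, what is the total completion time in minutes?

145

SPT (increasing processing time): C D A E B F G.
C: 0→2
D: 2→5
A: 5→10
E: 10→16
B: 16→25
F: 25→35
G: 35→52
Sum = 2+5+10+16+25+35+52 = 145.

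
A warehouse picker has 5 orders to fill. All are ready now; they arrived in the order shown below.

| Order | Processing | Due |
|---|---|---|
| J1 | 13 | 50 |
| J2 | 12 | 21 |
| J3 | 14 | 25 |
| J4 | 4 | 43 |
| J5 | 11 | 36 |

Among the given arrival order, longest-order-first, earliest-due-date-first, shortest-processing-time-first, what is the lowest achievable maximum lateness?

FIFO (arrival order): J1 J2 J3 J4 J5.
J1: 0→13, due 50, lateness -37
J2: 13→25, due 21, lateness 4
J3: 25→39, due 25, lateness 14
J4: 39→43, due 43, lateness 0
J5: 43→54, due 36, lateness 18
Maximum = 18.
LPT (decreasing processing time): J3 J1 J2 J5 J4.
J3: 0→14, due 25, lateness -11
J1: 14→27, due 50, lateness -23
J2: 27→39, due 21, lateness 18
J5: 39→50, due 36, lateness 14
J4: 50→54, due 43, lateness 11
Maximum = 18.
EDD (increasing due date): J2 J3 J5 J4 J1.
J2: 0→12, due 21, lateness -9
J3: 12→26, due 25, lateness 1
J5: 26→37, due 36, lateness 1
J4: 37→41, due 43, lateness -2
J1: 41→54, due 50, lateness 4
Maximum = 4.
SPT (increasing processing time): J4 J5 J2 J1 J3.
J4: 0→4, due 43, lateness -39
J5: 4→15, due 36, lateness -21
J2: 15→27, due 21, lateness 6
J1: 27→40, due 50, lateness -10
J3: 40→54, due 25, lateness 29
Maximum = 29.
FIFO 18, LPT 18, EDD 4, SPT 29 → minimum 4.

4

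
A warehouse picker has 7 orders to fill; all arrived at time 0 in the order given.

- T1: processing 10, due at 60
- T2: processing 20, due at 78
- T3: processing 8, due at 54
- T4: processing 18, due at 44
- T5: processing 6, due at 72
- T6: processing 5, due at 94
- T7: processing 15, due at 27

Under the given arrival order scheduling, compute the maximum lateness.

55

FIFO (arrival order): T1 T2 T3 T4 T5 T6 T7.
T1: 0→10, due 60, lateness -50
T2: 10→30, due 78, lateness -48
T3: 30→38, due 54, lateness -16
T4: 38→56, due 44, lateness 12
T5: 56→62, due 72, lateness -10
T6: 62→67, due 94, lateness -27
T7: 67→82, due 27, lateness 55
Maximum = 55.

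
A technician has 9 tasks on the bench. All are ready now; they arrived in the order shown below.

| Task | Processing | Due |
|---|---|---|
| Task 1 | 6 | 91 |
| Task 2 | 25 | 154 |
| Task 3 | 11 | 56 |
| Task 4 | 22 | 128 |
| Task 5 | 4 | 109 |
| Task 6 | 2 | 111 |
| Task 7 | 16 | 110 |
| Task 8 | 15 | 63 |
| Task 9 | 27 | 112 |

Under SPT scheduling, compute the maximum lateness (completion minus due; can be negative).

SPT (increasing processing time): Task 6 Task 5 Task 1 Task 3 Task 8 Task 7 Task 4 Task 2 Task 9.
Task 6: 0→2, due 111, lateness -109
Task 5: 2→6, due 109, lateness -103
Task 1: 6→12, due 91, lateness -79
Task 3: 12→23, due 56, lateness -33
Task 8: 23→38, due 63, lateness -25
Task 7: 38→54, due 110, lateness -56
Task 4: 54→76, due 128, lateness -52
Task 2: 76→101, due 154, lateness -53
Task 9: 101→128, due 112, lateness 16
Maximum = 16.

16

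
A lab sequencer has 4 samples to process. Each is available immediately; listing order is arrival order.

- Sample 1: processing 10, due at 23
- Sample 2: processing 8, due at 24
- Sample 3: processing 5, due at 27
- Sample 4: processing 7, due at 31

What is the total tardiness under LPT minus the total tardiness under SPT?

-4

LPT (decreasing processing time): Sample 1 Sample 2 Sample 4 Sample 3.
Sample 1: 0→10, due 23, tardiness 0
Sample 2: 10→18, due 24, tardiness 0
Sample 4: 18→25, due 31, tardiness 0
Sample 3: 25→30, due 27, tardiness 3
Sum = 0+0+0+3 = 3.
SPT (increasing processing time): Sample 3 Sample 4 Sample 2 Sample 1.
Sample 3: 0→5, due 27, tardiness 0
Sample 4: 5→12, due 31, tardiness 0
Sample 2: 12→20, due 24, tardiness 0
Sample 1: 20→30, due 23, tardiness 7
Sum = 0+0+0+7 = 7.
Difference = 3 − 7 = -4.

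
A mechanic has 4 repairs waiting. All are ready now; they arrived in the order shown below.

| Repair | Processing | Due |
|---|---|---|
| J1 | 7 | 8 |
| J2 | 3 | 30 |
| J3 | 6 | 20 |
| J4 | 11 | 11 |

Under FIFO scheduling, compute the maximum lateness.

16

FIFO (arrival order): J1 J2 J3 J4.
J1: 0→7, due 8, lateness -1
J2: 7→10, due 30, lateness -20
J3: 10→16, due 20, lateness -4
J4: 16→27, due 11, lateness 16
Maximum = 16.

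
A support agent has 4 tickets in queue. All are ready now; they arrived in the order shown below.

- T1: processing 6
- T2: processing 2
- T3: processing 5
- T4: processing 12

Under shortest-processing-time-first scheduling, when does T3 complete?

7

SPT (increasing processing time): T2 T3 T1 T4.
T2: 0→2
T3: 2→7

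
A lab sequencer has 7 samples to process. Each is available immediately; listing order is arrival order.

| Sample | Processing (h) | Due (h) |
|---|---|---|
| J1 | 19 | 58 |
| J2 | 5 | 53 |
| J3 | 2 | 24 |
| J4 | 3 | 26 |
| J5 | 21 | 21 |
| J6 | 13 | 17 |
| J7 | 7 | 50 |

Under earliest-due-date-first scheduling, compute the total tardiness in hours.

50

EDD (increasing due date): J6 J5 J3 J4 J7 J2 J1.
J6: 0→13, due 17, tardiness 0
J5: 13→34, due 21, tardiness 13
J3: 34→36, due 24, tardiness 12
J4: 36→39, due 26, tardiness 13
J7: 39→46, due 50, tardiness 0
J2: 46→51, due 53, tardiness 0
J1: 51→70, due 58, tardiness 12
Sum = 0+13+12+13+0+0+12 = 50.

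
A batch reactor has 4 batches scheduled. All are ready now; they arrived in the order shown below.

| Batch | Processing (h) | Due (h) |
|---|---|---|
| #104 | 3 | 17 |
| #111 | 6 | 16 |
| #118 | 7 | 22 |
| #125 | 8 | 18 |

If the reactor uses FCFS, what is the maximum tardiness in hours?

6

FIFO (arrival order): #104 #111 #118 #125.
#104: 0→3, due 17, tardiness 0
#111: 3→9, due 16, tardiness 0
#118: 9→16, due 22, tardiness 0
#125: 16→24, due 18, tardiness 6
Maximum = 6.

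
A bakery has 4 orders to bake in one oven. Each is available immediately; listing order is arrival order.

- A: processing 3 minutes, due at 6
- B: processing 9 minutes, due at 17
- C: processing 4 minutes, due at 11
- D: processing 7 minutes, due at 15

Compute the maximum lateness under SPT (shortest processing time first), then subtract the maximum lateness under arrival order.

-2

SPT (increasing processing time): A C D B.
A: 0→3, due 6, lateness -3
C: 3→7, due 11, lateness -4
D: 7→14, due 15, lateness -1
B: 14→23, due 17, lateness 6
Maximum = 6.
FIFO (arrival order): A B C D.
A: 0→3, due 6, lateness -3
B: 3→12, due 17, lateness -5
C: 12→16, due 11, lateness 5
D: 16→23, due 15, lateness 8
Maximum = 8.
Difference = 6 − 8 = -2.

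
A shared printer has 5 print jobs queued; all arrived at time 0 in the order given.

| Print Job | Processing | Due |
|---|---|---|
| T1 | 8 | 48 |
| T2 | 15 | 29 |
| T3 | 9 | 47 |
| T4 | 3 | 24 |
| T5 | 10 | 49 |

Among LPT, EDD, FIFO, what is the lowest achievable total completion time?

128

LPT (decreasing processing time): T2 T5 T3 T1 T4.
T2: 0→15
T5: 15→25
T3: 25→34
T1: 34→42
T4: 42→45
Sum = 15+25+34+42+45 = 161.
EDD (increasing due date): T4 T2 T3 T1 T5.
T4: 0→3
T2: 3→18
T3: 18→27
T1: 27→35
T5: 35→45
Sum = 3+18+27+35+45 = 128.
FIFO (arrival order): T1 T2 T3 T4 T5.
T1: 0→8
T2: 8→23
T3: 23→32
T4: 32→35
T5: 35→45
Sum = 8+23+32+35+45 = 143.
LPT 161, EDD 128, FIFO 143 → minimum 128.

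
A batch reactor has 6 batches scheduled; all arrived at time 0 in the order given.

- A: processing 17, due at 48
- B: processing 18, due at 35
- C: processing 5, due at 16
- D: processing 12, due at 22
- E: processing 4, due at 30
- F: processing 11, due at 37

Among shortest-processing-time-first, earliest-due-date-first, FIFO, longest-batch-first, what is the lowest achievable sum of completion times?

181

SPT (increasing processing time): E C F D A B.
E: 0→4
C: 4→9
F: 9→20
D: 20→32
A: 32→49
B: 49→67
Sum = 4+9+20+32+49+67 = 181.
EDD (increasing due date): C D E B F A.
C: 0→5
D: 5→17
E: 17→21
B: 21→39
F: 39→50
A: 50→67
Sum = 5+17+21+39+50+67 = 199.
FIFO (arrival order): A B C D E F.
A: 0→17
B: 17→35
C: 35→40
D: 40→52
E: 52→56
F: 56→67
Sum = 17+35+40+52+56+67 = 267.
LPT (decreasing processing time): B A D F C E.
B: 0→18
A: 18→35
D: 35→47
F: 47→58
C: 58→63
E: 63→67
Sum = 18+35+47+58+63+67 = 288.
SPT 181, EDD 199, FIFO 267, LPT 288 → minimum 181.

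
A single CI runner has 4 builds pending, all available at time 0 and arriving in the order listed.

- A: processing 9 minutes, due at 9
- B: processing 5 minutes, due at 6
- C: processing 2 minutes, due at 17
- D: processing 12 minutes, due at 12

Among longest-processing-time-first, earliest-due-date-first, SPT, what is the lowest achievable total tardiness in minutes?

LPT (decreasing processing time): D A B C.
D: 0→12, due 12, tardiness 0
A: 12→21, due 9, tardiness 12
B: 21→26, due 6, tardiness 20
C: 26→28, due 17, tardiness 11
Sum = 0+12+20+11 = 43.
EDD (increasing due date): B A D C.
B: 0→5, due 6, tardiness 0
A: 5→14, due 9, tardiness 5
D: 14→26, due 12, tardiness 14
C: 26→28, due 17, tardiness 11
Sum = 0+5+14+11 = 30.
SPT (increasing processing time): C B A D.
C: 0→2, due 17, tardiness 0
B: 2→7, due 6, tardiness 1
A: 7→16, due 9, tardiness 7
D: 16→28, due 12, tardiness 16
Sum = 0+1+7+16 = 24.
LPT 43, EDD 30, SPT 24 → minimum 24.

24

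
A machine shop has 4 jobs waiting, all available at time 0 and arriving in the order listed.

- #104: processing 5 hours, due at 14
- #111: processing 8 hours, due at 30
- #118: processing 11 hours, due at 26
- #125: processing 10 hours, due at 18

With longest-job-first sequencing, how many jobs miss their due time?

LPT (decreasing processing time): #118 #125 #111 #104.
#118: 0→11, due 26, tardiness 0
#125: 11→21, due 18, tardiness 3
#111: 21→29, due 30, tardiness 0
#104: 29→34, due 14, tardiness 20
Late jobs: 2.

2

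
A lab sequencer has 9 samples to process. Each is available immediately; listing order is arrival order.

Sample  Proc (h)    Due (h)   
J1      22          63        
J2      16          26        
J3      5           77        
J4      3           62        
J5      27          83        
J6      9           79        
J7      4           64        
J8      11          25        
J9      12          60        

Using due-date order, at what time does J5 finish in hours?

EDD (increasing due date): J8 J2 J9 J4 J1 J7 J3 J6 J5.
J8: 0→11
J2: 11→27
J9: 27→39
J4: 39→42
J1: 42→64
J7: 64→68
J3: 68→73
J6: 73→82
J5: 82→109

109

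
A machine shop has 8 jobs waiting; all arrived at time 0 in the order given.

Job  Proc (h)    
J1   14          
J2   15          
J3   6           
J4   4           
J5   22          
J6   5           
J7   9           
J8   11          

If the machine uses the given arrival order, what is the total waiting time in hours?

319

FIFO (arrival order): J1 J2 J3 J4 J5 J6 J7 J8.
J1: waits 0, runs 0→14
J2: waits 14, runs 14→29
J3: waits 29, runs 29→35
J4: waits 35, runs 35→39
J5: waits 39, runs 39→61
J6: waits 61, runs 61→66
J7: waits 66, runs 66→75
J8: waits 75, runs 75→86
Sum = 0+14+29+35+39+61+66+75 = 319.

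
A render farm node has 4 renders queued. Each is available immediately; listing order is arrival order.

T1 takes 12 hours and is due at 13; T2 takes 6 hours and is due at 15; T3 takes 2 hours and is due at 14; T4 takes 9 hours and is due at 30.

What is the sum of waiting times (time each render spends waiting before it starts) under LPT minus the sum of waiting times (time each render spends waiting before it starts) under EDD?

LPT (decreasing processing time): T1 T4 T2 T3.
T1: waits 0, runs 0→12
T4: waits 12, runs 12→21
T2: waits 21, runs 21→27
T3: waits 27, runs 27→29
Sum = 0+12+21+27 = 60.
EDD (increasing due date): T1 T3 T2 T4.
T1: waits 0, runs 0→12
T3: waits 12, runs 12→14
T2: waits 14, runs 14→20
T4: waits 20, runs 20→29
Sum = 0+12+14+20 = 46.
Difference = 60 − 46 = 14.

14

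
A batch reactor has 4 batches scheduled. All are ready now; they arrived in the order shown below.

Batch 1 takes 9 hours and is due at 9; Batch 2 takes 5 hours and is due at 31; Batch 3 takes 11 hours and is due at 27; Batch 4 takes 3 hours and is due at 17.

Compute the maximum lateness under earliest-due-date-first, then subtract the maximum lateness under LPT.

-11

EDD (increasing due date): Batch 1 Batch 4 Batch 3 Batch 2.
Batch 1: 0→9, due 9, lateness 0
Batch 4: 9→12, due 17, lateness -5
Batch 3: 12→23, due 27, lateness -4
Batch 2: 23→28, due 31, lateness -3
Maximum = 0.
LPT (decreasing processing time): Batch 3 Batch 1 Batch 2 Batch 4.
Batch 3: 0→11, due 27, lateness -16
Batch 1: 11→20, due 9, lateness 11
Batch 2: 20→25, due 31, lateness -6
Batch 4: 25→28, due 17, lateness 11
Maximum = 11.
Difference = 0 − 11 = -11.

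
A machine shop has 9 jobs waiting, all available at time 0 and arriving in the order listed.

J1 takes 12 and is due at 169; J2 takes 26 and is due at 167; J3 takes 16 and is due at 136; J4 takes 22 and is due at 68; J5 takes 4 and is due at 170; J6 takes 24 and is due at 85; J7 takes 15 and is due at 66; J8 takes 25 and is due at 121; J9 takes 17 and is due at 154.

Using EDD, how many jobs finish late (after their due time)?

EDD (increasing due date): J7 J4 J6 J8 J3 J9 J2 J1 J5.
J7: 0→15, due 66, tardiness 0
J4: 15→37, due 68, tardiness 0
J6: 37→61, due 85, tardiness 0
J8: 61→86, due 121, tardiness 0
J3: 86→102, due 136, tardiness 0
J9: 102→119, due 154, tardiness 0
J2: 119→145, due 167, tardiness 0
J1: 145→157, due 169, tardiness 0
J5: 157→161, due 170, tardiness 0
Late jobs: 0.

0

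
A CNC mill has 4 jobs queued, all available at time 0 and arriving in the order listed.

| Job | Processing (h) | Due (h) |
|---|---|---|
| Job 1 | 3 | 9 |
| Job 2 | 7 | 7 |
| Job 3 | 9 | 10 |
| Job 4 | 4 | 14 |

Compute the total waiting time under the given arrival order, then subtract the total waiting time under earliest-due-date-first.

-4

FIFO (arrival order): Job 1 Job 2 Job 3 Job 4.
Job 1: waits 0, runs 0→3
Job 2: waits 3, runs 3→10
Job 3: waits 10, runs 10→19
Job 4: waits 19, runs 19→23
Sum = 0+3+10+19 = 32.
EDD (increasing due date): Job 2 Job 1 Job 3 Job 4.
Job 2: waits 0, runs 0→7
Job 1: waits 7, runs 7→10
Job 3: waits 10, runs 10→19
Job 4: waits 19, runs 19→23
Sum = 0+7+10+19 = 36.
Difference = 32 − 36 = -4.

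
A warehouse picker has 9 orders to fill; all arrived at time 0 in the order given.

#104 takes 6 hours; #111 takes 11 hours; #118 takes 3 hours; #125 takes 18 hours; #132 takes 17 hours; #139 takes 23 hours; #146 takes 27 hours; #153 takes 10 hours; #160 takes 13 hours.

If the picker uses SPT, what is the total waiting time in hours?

343

SPT (increasing processing time): #118 #104 #153 #111 #160 #132 #125 #139 #146.
#118: waits 0, runs 0→3
#104: waits 3, runs 3→9
#153: waits 9, runs 9→19
#111: waits 19, runs 19→30
#160: waits 30, runs 30→43
#132: waits 43, runs 43→60
#125: waits 60, runs 60→78
#139: waits 78, runs 78→101
#146: waits 101, runs 101→128
Sum = 0+3+9+19+30+43+60+78+101 = 343.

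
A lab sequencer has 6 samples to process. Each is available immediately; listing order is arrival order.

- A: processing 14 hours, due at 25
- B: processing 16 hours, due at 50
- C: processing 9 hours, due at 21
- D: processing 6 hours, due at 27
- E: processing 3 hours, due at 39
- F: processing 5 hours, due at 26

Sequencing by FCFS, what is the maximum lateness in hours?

FIFO (arrival order): A B C D E F.
A: 0→14, due 25, lateness -11
B: 14→30, due 50, lateness -20
C: 30→39, due 21, lateness 18
D: 39→45, due 27, lateness 18
E: 45→48, due 39, lateness 9
F: 48→53, due 26, lateness 27
Maximum = 27.

27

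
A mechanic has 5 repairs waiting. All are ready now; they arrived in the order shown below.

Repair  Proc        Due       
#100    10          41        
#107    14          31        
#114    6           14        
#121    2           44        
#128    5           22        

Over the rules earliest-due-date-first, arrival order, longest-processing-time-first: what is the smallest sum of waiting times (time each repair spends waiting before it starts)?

EDD (increasing due date): #114 #128 #107 #100 #121.
#114: waits 0, runs 0→6
#128: waits 6, runs 6→11
#107: waits 11, runs 11→25
#100: waits 25, runs 25→35
#121: waits 35, runs 35→37
Sum = 0+6+11+25+35 = 77.
FIFO (arrival order): #100 #107 #114 #121 #128.
#100: waits 0, runs 0→10
#107: waits 10, runs 10→24
#114: waits 24, runs 24→30
#121: waits 30, runs 30→32
#128: waits 32, runs 32→37
Sum = 0+10+24+30+32 = 96.
LPT (decreasing processing time): #107 #100 #114 #128 #121.
#107: waits 0, runs 0→14
#100: waits 14, runs 14→24
#114: waits 24, runs 24→30
#128: waits 30, runs 30→35
#121: waits 35, runs 35→37
Sum = 0+14+24+30+35 = 103.
EDD 77, FIFO 96, LPT 103 → minimum 77.

77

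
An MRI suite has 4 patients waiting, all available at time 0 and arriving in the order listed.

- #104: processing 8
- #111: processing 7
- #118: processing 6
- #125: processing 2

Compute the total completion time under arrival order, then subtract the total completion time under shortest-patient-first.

19

FIFO (arrival order): #104 #111 #118 #125.
#104: 0→8
#111: 8→15
#118: 15→21
#125: 21→23
Sum = 8+15+21+23 = 67.
SPT (increasing processing time): #125 #118 #111 #104.
#125: 0→2
#118: 2→8
#111: 8→15
#104: 15→23
Sum = 2+8+15+23 = 48.
Difference = 67 − 48 = 19.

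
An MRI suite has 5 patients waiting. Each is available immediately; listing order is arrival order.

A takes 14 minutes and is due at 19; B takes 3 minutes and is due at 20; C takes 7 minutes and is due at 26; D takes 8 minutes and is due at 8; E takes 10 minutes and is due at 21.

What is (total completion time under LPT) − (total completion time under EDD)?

LPT (decreasing processing time): A E D C B.
A: 0→14
E: 14→24
D: 24→32
C: 32→39
B: 39→42
Sum = 14+24+32+39+42 = 151.
EDD (increasing due date): D A B E C.
D: 0→8
A: 8→22
B: 22→25
E: 25→35
C: 35→42
Sum = 8+22+25+35+42 = 132.
Difference = 151 − 132 = 19.

19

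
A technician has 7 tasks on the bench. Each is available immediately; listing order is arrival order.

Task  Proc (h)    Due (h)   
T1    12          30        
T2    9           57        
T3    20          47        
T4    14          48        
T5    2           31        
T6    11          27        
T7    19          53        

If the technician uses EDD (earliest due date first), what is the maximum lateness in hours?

EDD (increasing due date): T6 T1 T5 T3 T4 T7 T2.
T6: 0→11, due 27, lateness -16
T1: 11→23, due 30, lateness -7
T5: 23→25, due 31, lateness -6
T3: 25→45, due 47, lateness -2
T4: 45→59, due 48, lateness 11
T7: 59→78, due 53, lateness 25
T2: 78→87, due 57, lateness 30
Maximum = 30.

30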